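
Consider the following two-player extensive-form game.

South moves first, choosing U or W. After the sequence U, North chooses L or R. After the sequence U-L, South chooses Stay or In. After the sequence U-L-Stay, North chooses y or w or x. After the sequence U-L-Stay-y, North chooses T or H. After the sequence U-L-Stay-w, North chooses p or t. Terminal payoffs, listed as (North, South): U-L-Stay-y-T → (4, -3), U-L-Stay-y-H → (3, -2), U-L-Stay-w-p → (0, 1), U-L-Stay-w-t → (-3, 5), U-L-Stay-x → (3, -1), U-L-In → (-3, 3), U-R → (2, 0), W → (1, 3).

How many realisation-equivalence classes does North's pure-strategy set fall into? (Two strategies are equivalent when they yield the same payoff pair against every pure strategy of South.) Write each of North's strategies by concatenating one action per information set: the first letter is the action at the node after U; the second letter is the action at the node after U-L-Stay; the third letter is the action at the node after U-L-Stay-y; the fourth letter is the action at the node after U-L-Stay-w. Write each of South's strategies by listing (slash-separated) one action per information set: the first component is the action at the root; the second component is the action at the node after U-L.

6

North has 24 pure strategies: LyTp, LyTt, LyHp, LyHt, LwTp, LwTt, LwHp, LwHt, LxTp, LxTt, LxHp, LxHt, RyTp, RyTt, RyHp, RyHt, RwTp, RwTt, RwHp, RwHt, RxTp, RxTt, RxHp, RxHt. Columns: U/Stay, U/In, W/Stay, W/In.
{LyTp, LyTt} → row (4,-3) (-3,3) (1,3) (1,3)
{LyHp, LyHt} → row (3,-2) (-3,3) (1,3) (1,3)
{LwTp, LwHp} → row (0,1) (-3,3) (1,3) (1,3)
{LwTt, LwHt} → row (-3,5) (-3,3) (1,3) (1,3)
{LxTp, LxTt, LxHp, LxHt} → row (3,-1) (-3,3) (1,3) (1,3)
{RyTp, RyTt, RyHp, RyHt, RwTp, RwTt, RwHp, RwHt, RxTp, RxTt, RxHp, RxHt} → row (2,0) (2,0) (1,3) (1,3)
That's 6 distinct rows out of 24 strategies.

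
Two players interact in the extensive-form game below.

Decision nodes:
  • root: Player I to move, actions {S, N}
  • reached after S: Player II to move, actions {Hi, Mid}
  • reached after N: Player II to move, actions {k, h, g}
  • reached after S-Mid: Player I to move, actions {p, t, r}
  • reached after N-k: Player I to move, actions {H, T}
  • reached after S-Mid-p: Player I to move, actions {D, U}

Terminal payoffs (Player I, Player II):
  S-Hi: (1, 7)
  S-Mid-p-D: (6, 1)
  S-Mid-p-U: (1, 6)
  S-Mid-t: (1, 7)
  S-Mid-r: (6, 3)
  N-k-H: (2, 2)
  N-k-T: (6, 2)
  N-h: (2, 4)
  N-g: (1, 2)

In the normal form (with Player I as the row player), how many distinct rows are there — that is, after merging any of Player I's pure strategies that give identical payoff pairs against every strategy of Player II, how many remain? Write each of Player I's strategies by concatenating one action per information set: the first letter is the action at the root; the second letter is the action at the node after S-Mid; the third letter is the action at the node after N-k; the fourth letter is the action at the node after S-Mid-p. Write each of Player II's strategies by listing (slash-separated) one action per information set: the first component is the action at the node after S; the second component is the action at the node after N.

6

Player I has 24 pure strategies: SpHD, SpHU, SpTD, SpTU, StHD, StHU, StTD, StTU, SrHD, SrHU, SrTD, SrTU, NpHD, NpHU, NpTD, NpTU, NtHD, NtHU, NtTD, NtTU, NrHD, NrHU, NrTD, NrTU. Columns: Hi/k, Hi/h, Hi/g, Mid/k, Mid/h, Mid/g.
{SpHD, SpTD} → row (1,7) (1,7) (1,7) (6,1) (6,1) (6,1)
{SpHU, SpTU} → row (1,7) (1,7) (1,7) (1,6) (1,6) (1,6)
{StHD, StHU, StTD, StTU} → row (1,7) (1,7) (1,7) (1,7) (1,7) (1,7)
{SrHD, SrHU, SrTD, SrTU} → row (1,7) (1,7) (1,7) (6,3) (6,3) (6,3)
{NpHD, NpHU, NtHD, NtHU, NrHD, NrHU} → row (2,2) (2,4) (1,2) (2,2) (2,4) (1,2)
{NpTD, NpTU, NtTD, NtTU, NrTD, NrTU} → row (6,2) (2,4) (1,2) (6,2) (2,4) (1,2)
That's 6 distinct rows out of 24 strategies.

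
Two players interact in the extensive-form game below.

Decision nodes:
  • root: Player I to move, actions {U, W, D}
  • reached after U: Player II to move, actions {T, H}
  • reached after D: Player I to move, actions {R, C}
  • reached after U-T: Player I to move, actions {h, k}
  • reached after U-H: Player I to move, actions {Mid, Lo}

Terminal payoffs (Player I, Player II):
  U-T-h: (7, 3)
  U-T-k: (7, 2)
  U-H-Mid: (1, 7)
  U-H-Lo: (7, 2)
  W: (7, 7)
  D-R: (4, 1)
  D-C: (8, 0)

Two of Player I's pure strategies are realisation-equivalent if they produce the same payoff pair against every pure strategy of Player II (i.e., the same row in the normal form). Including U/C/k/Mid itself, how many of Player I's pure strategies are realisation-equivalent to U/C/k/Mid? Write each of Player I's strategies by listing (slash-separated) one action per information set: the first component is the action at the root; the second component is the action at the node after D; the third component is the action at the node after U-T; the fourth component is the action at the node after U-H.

2

Row for U/C/k/Mid (columns T, H): (7,2) (1,7).
Under U/C/k/Mid, Player I's choice at the node after D can never be reached regardless of what Player II does, so varying those choices leaves every outcome unchanged.
Holding the reachable choices fixed and varying the unreachable one freely already gives 2 equivalent strategies.
No other strategy reproduces this row, so those 2 are the full class: U/R/k/Mid, U/C/k/Mid.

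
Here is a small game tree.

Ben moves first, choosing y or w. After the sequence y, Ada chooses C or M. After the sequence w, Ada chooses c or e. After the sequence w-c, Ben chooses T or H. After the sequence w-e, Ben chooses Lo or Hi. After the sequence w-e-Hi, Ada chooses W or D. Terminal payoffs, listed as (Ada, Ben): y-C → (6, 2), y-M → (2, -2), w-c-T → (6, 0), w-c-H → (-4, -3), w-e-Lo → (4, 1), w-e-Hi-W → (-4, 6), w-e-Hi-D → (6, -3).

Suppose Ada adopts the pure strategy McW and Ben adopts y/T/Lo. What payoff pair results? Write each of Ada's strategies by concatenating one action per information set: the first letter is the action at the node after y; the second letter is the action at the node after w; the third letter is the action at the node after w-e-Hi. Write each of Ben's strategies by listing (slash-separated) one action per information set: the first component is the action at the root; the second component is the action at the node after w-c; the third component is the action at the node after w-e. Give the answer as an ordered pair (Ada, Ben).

(2, -2)

Trace the play path from the root:
  Ben plays y
  Ada plays M at [y]
→ terminal payoff (2, -2).
(Ada's choice at the node after w is never reached on this path, so it doesn't affect the outcome.)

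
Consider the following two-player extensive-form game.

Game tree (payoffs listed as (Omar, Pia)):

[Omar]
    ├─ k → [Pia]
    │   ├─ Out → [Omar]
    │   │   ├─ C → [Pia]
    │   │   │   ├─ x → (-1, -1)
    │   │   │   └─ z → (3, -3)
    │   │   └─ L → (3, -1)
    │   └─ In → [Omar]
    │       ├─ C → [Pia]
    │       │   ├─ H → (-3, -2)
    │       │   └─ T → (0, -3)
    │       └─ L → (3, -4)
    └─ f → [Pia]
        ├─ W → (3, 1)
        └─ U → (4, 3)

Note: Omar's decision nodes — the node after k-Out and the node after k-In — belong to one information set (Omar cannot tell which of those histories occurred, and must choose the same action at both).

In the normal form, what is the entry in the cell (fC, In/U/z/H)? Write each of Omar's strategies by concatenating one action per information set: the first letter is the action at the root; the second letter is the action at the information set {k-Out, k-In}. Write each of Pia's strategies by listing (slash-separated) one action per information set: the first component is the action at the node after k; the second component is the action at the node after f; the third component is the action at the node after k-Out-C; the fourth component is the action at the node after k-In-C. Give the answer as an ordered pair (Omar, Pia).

Trace the play path from the root:
  Omar plays f
  Pia plays U at [f]
→ terminal payoff (4, 3).
(Omar's choice at the information set {k-Out, k-In} is never reached on this path, so it doesn't affect the outcome.)

(4, 3)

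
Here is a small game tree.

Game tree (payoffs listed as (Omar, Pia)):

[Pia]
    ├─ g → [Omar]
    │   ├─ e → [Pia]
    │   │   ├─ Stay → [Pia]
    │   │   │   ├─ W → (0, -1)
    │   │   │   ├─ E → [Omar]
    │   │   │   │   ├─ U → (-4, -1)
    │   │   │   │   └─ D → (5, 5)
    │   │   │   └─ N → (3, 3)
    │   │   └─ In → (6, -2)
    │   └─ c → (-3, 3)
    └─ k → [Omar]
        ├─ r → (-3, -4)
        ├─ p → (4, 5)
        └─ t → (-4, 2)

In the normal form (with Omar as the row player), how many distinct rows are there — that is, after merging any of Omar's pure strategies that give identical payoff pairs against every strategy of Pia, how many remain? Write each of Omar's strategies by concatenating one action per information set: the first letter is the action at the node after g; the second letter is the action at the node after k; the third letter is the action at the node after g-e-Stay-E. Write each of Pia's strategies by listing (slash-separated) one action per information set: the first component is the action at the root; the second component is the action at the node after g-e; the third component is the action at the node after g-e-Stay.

9

Omar has 12 pure strategies: erU, erD, epU, epD, etU, etD, crU, crD, cpU, cpD, ctU, ctD. Columns: g/Stay/W, g/Stay/E, g/Stay/N, g/In/W, g/In/E, g/In/N, k/Stay/W, k/Stay/E, k/Stay/N, k/In/W, k/In/E, k/In/N.
{erU} → row (0,-1) (-4,-1) (3,3) (6,-2) (6,-2) (6,-2) (-3,-4) (-3,-4) (-3,-4) (-3,-4) (-3,-4) (-3,-4)
{erD} → row (0,-1) (5,5) (3,3) (6,-2) (6,-2) (6,-2) (-3,-4) (-3,-4) (-3,-4) (-3,-4) (-3,-4) (-3,-4)
{epU} → row (0,-1) (-4,-1) (3,3) (6,-2) (6,-2) (6,-2) (4,5) (4,5) (4,5) (4,5) (4,5) (4,5)
{epD} → row (0,-1) (5,5) (3,3) (6,-2) (6,-2) (6,-2) (4,5) (4,5) (4,5) (4,5) (4,5) (4,5)
{etU} → row (0,-1) (-4,-1) (3,3) (6,-2) (6,-2) (6,-2) (-4,2) (-4,2) (-4,2) (-4,2) (-4,2) (-4,2)
{etD} → row (0,-1) (5,5) (3,3) (6,-2) (6,-2) (6,-2) (-4,2) (-4,2) (-4,2) (-4,2) (-4,2) (-4,2)
{crU, crD} → row (-3,3) (-3,3) (-3,3) (-3,3) (-3,3) (-3,3) (-3,-4) (-3,-4) (-3,-4) (-3,-4) (-3,-4) (-3,-4)
{cpU, cpD} → row (-3,3) (-3,3) (-3,3) (-3,3) (-3,3) (-3,3) (4,5) (4,5) (4,5) (4,5) (4,5) (4,5)
{ctU, ctD} → row (-3,3) (-3,3) (-3,3) (-3,3) (-3,3) (-3,3) (-4,2) (-4,2) (-4,2) (-4,2) (-4,2) (-4,2)
That's 9 distinct rows out of 12 strategies.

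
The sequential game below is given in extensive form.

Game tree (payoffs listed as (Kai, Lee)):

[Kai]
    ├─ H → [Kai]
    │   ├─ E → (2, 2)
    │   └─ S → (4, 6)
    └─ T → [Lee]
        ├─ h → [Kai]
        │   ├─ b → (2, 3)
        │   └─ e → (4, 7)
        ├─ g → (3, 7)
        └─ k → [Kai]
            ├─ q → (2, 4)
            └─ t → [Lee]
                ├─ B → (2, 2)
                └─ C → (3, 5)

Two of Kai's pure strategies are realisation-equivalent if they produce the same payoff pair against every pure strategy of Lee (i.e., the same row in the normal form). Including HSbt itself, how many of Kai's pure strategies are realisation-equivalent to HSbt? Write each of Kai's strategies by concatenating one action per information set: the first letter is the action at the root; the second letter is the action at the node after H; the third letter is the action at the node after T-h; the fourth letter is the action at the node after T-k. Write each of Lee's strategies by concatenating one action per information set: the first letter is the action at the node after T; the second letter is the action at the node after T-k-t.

Row for HSbt (columns hB, hC, gB, gC, kB, kC): (4,6) (4,6) (4,6) (4,6) (4,6) (4,6).
Under HSbt, Kai's choice at the node after T-h and at the node after T-k can never be reached regardless of what Lee does, so varying those choices leaves every outcome unchanged.
Holding the reachable choices fixed and varying the unreachable ones freely already gives 2 × 2 = 4 equivalent strategies.
No other strategy reproduces this row, so those 4 are the full class: HSbq, HSbt, HSeq, HSet.

4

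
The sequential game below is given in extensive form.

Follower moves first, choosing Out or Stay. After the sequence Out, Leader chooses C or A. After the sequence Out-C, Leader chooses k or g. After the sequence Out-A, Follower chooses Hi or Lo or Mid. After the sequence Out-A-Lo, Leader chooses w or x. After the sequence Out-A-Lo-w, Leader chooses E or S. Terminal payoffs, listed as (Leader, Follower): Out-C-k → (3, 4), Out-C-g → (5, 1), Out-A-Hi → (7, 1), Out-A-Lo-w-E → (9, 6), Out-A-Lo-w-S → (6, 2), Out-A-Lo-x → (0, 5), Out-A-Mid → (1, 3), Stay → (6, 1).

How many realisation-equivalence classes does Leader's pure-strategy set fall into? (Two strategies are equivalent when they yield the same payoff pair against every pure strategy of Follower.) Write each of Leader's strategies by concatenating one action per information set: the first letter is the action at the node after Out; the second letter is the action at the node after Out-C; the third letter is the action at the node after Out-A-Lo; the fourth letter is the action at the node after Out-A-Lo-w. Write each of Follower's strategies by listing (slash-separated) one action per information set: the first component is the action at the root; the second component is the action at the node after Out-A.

Leader has 16 pure strategies: CkwE, CkwS, CkxE, CkxS, CgwE, CgwS, CgxE, CgxS, AkwE, AkwS, AkxE, AkxS, AgwE, AgwS, AgxE, AgxS. Columns: Out/Hi, Out/Lo, Out/Mid, Stay/Hi, Stay/Lo, Stay/Mid.
{CkwE, CkwS, CkxE, CkxS} → row (3,4) (3,4) (3,4) (6,1) (6,1) (6,1)
{CgwE, CgwS, CgxE, CgxS} → row (5,1) (5,1) (5,1) (6,1) (6,1) (6,1)
{AkwE, AgwE} → row (7,1) (9,6) (1,3) (6,1) (6,1) (6,1)
{AkwS, AgwS} → row (7,1) (6,2) (1,3) (6,1) (6,1) (6,1)
{AkxE, AkxS, AgxE, AgxS} → row (7,1) (0,5) (1,3) (6,1) (6,1) (6,1)
That's 5 distinct rows out of 16 strategies.

5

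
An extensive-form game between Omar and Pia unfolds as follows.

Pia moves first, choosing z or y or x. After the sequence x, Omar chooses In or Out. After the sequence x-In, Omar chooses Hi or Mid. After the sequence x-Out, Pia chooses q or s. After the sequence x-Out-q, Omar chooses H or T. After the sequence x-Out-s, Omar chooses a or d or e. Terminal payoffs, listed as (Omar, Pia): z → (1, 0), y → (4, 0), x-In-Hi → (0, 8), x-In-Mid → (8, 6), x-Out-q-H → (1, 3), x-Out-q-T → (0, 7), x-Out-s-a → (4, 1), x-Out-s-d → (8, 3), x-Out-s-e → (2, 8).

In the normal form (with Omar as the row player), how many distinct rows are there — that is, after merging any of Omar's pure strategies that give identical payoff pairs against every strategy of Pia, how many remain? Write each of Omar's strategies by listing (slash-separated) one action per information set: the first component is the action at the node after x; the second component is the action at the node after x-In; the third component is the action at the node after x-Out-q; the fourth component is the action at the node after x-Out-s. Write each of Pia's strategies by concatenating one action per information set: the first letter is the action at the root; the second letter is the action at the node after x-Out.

8

Omar has 24 pure strategies: In/Hi/H/a, In/Hi/H/d, In/Hi/H/e, In/Hi/T/a, In/Hi/T/d, In/Hi/T/e, In/Mid/H/a, In/Mid/H/d, In/Mid/H/e, In/Mid/T/a, In/Mid/T/d, In/Mid/T/e, Out/Hi/H/a, Out/Hi/H/d, Out/Hi/H/e, Out/Hi/T/a, Out/Hi/T/d, Out/Hi/T/e, Out/Mid/H/a, Out/Mid/H/d, Out/Mid/H/e, Out/Mid/T/a, Out/Mid/T/d, Out/Mid/T/e. Columns: zq, zs, yq, ys, xq, xs.
{In/Hi/H/a, In/Hi/H/d, In/Hi/H/e, In/Hi/T/a, In/Hi/T/d, In/Hi/T/e} → row (1,0) (1,0) (4,0) (4,0) (0,8) (0,8)
{In/Mid/H/a, In/Mid/H/d, In/Mid/H/e, In/Mid/T/a, In/Mid/T/d, In/Mid/T/e} → row (1,0) (1,0) (4,0) (4,0) (8,6) (8,6)
{Out/Hi/H/a, Out/Mid/H/a} → row (1,0) (1,0) (4,0) (4,0) (1,3) (4,1)
{Out/Hi/H/d, Out/Mid/H/d} → row (1,0) (1,0) (4,0) (4,0) (1,3) (8,3)
{Out/Hi/H/e, Out/Mid/H/e} → row (1,0) (1,0) (4,0) (4,0) (1,3) (2,8)
{Out/Hi/T/a, Out/Mid/T/a} → row (1,0) (1,0) (4,0) (4,0) (0,7) (4,1)
{Out/Hi/T/d, Out/Mid/T/d} → row (1,0) (1,0) (4,0) (4,0) (0,7) (8,3)
{Out/Hi/T/e, Out/Mid/T/e} → row (1,0) (1,0) (4,0) (4,0) (0,7) (2,8)
That's 8 distinct rows out of 24 strategies.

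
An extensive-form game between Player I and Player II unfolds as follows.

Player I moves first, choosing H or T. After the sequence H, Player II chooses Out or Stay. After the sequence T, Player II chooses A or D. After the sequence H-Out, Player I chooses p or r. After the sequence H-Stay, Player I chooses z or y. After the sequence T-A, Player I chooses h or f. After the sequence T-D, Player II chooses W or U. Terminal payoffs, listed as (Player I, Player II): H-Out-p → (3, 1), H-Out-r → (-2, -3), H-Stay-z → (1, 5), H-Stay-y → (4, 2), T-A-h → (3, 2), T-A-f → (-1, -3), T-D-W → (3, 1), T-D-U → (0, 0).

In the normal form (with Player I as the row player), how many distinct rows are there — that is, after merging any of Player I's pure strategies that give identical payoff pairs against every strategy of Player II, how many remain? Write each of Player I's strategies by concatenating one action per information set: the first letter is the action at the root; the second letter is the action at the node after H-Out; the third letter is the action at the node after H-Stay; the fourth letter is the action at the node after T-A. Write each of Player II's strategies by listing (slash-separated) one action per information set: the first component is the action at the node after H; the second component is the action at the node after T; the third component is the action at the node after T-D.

6

Player I has 16 pure strategies: Hpzh, Hpzf, Hpyh, Hpyf, Hrzh, Hrzf, Hryh, Hryf, Tpzh, Tpzf, Tpyh, Tpyf, Trzh, Trzf, Tryh, Tryf. Columns: Out/A/W, Out/A/U, Out/D/W, Out/D/U, Stay/A/W, Stay/A/U, Stay/D/W, Stay/D/U.
{Hpzh, Hpzf} → row (3,1) (3,1) (3,1) (3,1) (1,5) (1,5) (1,5) (1,5)
{Hpyh, Hpyf} → row (3,1) (3,1) (3,1) (3,1) (4,2) (4,2) (4,2) (4,2)
{Hrzh, Hrzf} → row (-2,-3) (-2,-3) (-2,-3) (-2,-3) (1,5) (1,5) (1,5) (1,5)
{Hryh, Hryf} → row (-2,-3) (-2,-3) (-2,-3) (-2,-3) (4,2) (4,2) (4,2) (4,2)
{Tpzh, Tpyh, Trzh, Tryh} → row (3,2) (3,2) (3,1) (0,0) (3,2) (3,2) (3,1) (0,0)
{Tpzf, Tpyf, Trzf, Tryf} → row (-1,-3) (-1,-3) (3,1) (0,0) (-1,-3) (-1,-3) (3,1) (0,0)
That's 6 distinct rows out of 16 strategies.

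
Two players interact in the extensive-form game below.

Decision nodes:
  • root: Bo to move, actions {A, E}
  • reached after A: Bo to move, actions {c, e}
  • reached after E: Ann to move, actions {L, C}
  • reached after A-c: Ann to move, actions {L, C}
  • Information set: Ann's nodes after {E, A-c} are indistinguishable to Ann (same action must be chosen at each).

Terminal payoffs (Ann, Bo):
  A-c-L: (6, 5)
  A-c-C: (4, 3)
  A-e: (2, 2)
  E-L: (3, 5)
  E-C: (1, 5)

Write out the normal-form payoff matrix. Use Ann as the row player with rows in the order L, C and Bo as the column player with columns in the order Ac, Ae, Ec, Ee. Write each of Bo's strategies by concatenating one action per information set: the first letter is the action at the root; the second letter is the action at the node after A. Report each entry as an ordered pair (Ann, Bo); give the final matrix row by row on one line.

L: (6,5) (2,2) (3,5) (3,5) | C: (4,3) (2,2) (1,5) (1,5)

Row L: Ac→(6,5), Ae→(2,2), Ec→(3,5), Ee→(3,5)
Row C: Ac→(4,3), Ae→(2,2), Ec→(1,5), Ee→(1,5)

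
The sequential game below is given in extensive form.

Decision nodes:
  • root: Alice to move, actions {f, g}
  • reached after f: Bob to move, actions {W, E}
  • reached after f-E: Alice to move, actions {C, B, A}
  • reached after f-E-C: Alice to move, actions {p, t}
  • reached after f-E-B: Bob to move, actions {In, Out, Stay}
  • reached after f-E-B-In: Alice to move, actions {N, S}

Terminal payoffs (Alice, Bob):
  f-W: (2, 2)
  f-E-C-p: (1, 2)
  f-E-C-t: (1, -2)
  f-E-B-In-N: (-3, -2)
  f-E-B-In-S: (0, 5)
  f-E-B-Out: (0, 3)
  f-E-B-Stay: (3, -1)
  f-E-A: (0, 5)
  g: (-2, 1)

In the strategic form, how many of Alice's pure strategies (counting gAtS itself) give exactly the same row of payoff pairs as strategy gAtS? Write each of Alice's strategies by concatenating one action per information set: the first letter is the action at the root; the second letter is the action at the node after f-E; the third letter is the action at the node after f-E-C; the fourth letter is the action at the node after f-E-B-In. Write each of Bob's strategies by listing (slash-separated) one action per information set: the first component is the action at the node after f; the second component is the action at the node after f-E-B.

Row for gAtS (columns W/In, W/Out, W/Stay, E/In, E/Out, E/Stay): (-2,1) (-2,1) (-2,1) (-2,1) (-2,1) (-2,1).
Under gAtS, Alice's choice at the node after f-E and at the node after f-E-C and at the node after f-E-B-In can never be reached regardless of what Bob does, so varying those choices leaves every outcome unchanged.
Holding the reachable choices fixed and varying the unreachable ones freely already gives 3 × 2 × 2 = 12 equivalent strategies.
No other strategy reproduces this row, so those 12 are the full class: gCpN, gCpS, gCtN, gCtS, gBpN, gBpS, gBtN, gBtS, gApN, gApS, gAtN, gAtS.

12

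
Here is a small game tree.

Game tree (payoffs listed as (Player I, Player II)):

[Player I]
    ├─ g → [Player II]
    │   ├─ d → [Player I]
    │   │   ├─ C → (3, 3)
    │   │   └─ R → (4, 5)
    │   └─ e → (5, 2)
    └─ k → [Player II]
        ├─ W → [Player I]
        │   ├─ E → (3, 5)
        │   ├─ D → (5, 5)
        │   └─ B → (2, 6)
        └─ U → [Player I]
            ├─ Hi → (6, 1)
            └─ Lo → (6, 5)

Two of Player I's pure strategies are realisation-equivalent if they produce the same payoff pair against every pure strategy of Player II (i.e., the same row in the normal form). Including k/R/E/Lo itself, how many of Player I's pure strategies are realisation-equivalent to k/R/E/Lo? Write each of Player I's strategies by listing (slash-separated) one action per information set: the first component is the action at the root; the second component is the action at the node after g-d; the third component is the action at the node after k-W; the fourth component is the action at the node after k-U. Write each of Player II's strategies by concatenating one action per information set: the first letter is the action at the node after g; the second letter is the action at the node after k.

Row for k/R/E/Lo (columns dW, dU, eW, eU): (3,5) (6,5) (3,5) (6,5).
Under k/R/E/Lo, Player I's choice at the node after g-d can never be reached regardless of what Player II does, so varying those choices leaves every outcome unchanged.
Holding the reachable choices fixed and varying the unreachable one freely already gives 2 equivalent strategies.
No other strategy reproduces this row, so those 2 are the full class: k/C/E/Lo, k/R/E/Lo.

2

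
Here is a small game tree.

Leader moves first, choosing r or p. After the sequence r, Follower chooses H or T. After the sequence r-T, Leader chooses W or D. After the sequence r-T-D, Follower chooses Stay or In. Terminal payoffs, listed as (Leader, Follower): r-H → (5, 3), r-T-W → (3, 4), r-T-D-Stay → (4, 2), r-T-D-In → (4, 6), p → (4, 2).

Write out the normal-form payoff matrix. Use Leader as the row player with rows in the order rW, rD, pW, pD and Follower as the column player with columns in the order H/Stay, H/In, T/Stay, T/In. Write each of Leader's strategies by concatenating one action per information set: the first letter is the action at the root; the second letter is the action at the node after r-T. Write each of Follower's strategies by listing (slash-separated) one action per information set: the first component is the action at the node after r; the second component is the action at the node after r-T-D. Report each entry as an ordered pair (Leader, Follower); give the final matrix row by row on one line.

rW: (5,3) (5,3) (3,4) (3,4) | rD: (5,3) (5,3) (4,2) (4,6) | pW: (4,2) (4,2) (4,2) (4,2) | pD: (4,2) (4,2) (4,2) (4,2)

       H/Stay     H/In   T/Stay     T/In
  rW    (5,3)    (5,3)    (3,4)    (3,4)
  rD    (5,3)    (5,3)    (4,2)    (4,6)
  pW    (4,2)    (4,2)    (4,2)    (4,2)
  pD    (4,2)    (4,2)    (4,2)    (4,2)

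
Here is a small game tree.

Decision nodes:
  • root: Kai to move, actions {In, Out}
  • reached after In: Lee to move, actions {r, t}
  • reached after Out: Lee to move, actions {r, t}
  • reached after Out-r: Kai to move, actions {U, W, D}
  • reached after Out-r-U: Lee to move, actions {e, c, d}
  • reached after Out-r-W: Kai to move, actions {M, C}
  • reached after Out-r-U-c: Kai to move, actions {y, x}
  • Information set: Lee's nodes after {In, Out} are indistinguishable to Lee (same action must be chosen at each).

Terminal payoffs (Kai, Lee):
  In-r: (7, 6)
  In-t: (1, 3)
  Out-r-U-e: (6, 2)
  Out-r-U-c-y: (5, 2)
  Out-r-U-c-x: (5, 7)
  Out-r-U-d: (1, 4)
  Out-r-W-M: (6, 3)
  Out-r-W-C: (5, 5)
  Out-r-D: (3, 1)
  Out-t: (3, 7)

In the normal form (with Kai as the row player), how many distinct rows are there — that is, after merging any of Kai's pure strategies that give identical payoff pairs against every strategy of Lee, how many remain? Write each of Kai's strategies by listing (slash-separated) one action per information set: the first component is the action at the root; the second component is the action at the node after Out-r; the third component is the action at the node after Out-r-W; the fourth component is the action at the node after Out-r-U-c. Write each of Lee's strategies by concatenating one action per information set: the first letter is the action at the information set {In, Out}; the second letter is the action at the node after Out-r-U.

Kai has 24 pure strategies: In/U/M/y, In/U/M/x, In/U/C/y, In/U/C/x, In/W/M/y, In/W/M/x, In/W/C/y, In/W/C/x, In/D/M/y, In/D/M/x, In/D/C/y, In/D/C/x, Out/U/M/y, Out/U/M/x, Out/U/C/y, Out/U/C/x, Out/W/M/y, Out/W/M/x, Out/W/C/y, Out/W/C/x, Out/D/M/y, Out/D/M/x, Out/D/C/y, Out/D/C/x. Columns: re, rc, rd, te, tc, td.
{In/U/M/y, In/U/M/x, In/U/C/y, In/U/C/x, In/W/M/y, In/W/M/x, In/W/C/y, In/W/C/x, In/D/M/y, In/D/M/x, In/D/C/y, In/D/C/x} → row (7,6) (7,6) (7,6) (1,3) (1,3) (1,3)
{Out/U/M/y, Out/U/C/y} → row (6,2) (5,2) (1,4) (3,7) (3,7) (3,7)
{Out/U/M/x, Out/U/C/x} → row (6,2) (5,7) (1,4) (3,7) (3,7) (3,7)
{Out/W/M/y, Out/W/M/x} → row (6,3) (6,3) (6,3) (3,7) (3,7) (3,7)
{Out/W/C/y, Out/W/C/x} → row (5,5) (5,5) (5,5) (3,7) (3,7) (3,7)
{Out/D/M/y, Out/D/M/x, Out/D/C/y, Out/D/C/x} → row (3,1) (3,1) (3,1) (3,7) (3,7) (3,7)
That's 6 distinct rows out of 24 strategies.

6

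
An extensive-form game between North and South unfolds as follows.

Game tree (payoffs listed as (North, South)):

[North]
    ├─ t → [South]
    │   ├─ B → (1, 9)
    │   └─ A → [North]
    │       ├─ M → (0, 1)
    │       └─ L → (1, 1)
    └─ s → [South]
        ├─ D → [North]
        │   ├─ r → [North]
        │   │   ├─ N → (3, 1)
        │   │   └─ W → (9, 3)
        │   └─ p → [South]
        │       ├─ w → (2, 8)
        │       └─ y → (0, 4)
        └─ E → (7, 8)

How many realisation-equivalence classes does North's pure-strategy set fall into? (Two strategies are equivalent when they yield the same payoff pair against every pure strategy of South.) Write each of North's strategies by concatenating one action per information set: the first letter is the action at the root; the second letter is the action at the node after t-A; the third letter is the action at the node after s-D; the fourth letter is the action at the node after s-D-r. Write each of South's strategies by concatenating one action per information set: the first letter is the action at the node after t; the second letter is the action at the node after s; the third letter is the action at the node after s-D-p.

5

North has 16 pure strategies: tMrN, tMrW, tMpN, tMpW, tLrN, tLrW, tLpN, tLpW, sMrN, sMrW, sMpN, sMpW, sLrN, sLrW, sLpN, sLpW. Columns: BDw, BDy, BEw, BEy, ADw, ADy, AEw, AEy.
{tMrN, tMrW, tMpN, tMpW} → row (1,9) (1,9) (1,9) (1,9) (0,1) (0,1) (0,1) (0,1)
{tLrN, tLrW, tLpN, tLpW} → row (1,9) (1,9) (1,9) (1,9) (1,1) (1,1) (1,1) (1,1)
{sMrN, sLrN} → row (3,1) (3,1) (7,8) (7,8) (3,1) (3,1) (7,8) (7,8)
{sMrW, sLrW} → row (9,3) (9,3) (7,8) (7,8) (9,3) (9,3) (7,8) (7,8)
{sMpN, sMpW, sLpN, sLpW} → row (2,8) (0,4) (7,8) (7,8) (2,8) (0,4) (7,8) (7,8)
That's 5 distinct rows out of 16 strategies.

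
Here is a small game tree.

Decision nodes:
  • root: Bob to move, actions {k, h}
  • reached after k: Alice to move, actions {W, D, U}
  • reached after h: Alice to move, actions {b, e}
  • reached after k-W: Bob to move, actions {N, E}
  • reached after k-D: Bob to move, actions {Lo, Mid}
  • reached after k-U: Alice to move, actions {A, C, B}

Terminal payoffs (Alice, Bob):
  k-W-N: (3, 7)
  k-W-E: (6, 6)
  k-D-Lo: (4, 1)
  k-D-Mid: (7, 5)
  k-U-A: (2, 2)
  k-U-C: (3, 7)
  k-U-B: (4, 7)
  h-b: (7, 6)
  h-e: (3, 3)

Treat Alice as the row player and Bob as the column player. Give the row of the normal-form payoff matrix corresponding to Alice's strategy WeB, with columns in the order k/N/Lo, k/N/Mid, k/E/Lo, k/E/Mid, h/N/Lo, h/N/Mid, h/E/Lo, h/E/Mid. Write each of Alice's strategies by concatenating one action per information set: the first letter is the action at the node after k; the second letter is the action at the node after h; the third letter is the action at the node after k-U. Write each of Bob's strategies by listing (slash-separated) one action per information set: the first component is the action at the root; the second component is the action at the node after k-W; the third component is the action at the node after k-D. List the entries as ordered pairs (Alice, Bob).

vs k/N/Lo: Bob plays k → Alice plays W at [k] → Bob plays N at [k-W] → (3, 7)
vs k/N/Mid: Bob plays k → Alice plays W at [k] → Bob plays N at [k-W] → (3, 7)
vs k/E/Lo: Bob plays k → Alice plays W at [k] → Bob plays E at [k-W] → (6, 6)
vs k/E/Mid: Bob plays k → Alice plays W at [k] → Bob plays E at [k-W] → (6, 6)
vs h/N/Lo: Bob plays h → Alice plays e at [h] → (3, 3)
vs h/N/Mid: Bob plays h → Alice plays e at [h] → (3, 3)
vs h/E/Lo: Bob plays h → Alice plays e at [h] → (3, 3)
vs h/E/Mid: Bob plays h → Alice plays e at [h] → (3, 3)

(3,7) (3,7) (6,6) (6,6) (3,3) (3,3) (3,3) (3,3)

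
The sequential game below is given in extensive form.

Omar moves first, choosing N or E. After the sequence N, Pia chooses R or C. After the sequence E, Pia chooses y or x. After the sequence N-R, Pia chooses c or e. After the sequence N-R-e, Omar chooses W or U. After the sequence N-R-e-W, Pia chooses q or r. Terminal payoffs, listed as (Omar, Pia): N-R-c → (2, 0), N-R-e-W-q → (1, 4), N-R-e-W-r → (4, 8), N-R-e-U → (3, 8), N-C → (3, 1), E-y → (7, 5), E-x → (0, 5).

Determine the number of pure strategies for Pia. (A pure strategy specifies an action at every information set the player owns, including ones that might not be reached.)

16

Pia owns the node after N with actions {R, C} — two choices.
Pia owns the node after E with actions {y, x} — two choices.
Pia owns the node after N-R with actions {c, e} — two choices.
Pia owns the node after N-R-e-W with actions {q, r} — two choices.
A pure strategy fixes one action at each information set independently, so the count is the product 2 × 2 × 2 × 2 = 16.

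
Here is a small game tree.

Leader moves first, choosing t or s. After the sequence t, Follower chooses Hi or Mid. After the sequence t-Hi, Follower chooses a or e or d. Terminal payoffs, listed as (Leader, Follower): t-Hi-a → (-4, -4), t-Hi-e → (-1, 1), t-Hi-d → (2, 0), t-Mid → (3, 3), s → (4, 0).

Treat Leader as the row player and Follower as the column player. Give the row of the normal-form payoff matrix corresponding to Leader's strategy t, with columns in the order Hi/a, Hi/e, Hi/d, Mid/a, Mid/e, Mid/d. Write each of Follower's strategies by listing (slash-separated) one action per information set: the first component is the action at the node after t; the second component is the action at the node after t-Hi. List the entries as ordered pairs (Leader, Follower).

(-4,-4) (-1,1) (2,0) (3,3) (3,3) (3,3)

vs Hi/a: Leader plays t → Follower plays Hi at [t] → Follower plays a at [t-Hi] → (-4, -4)
vs Hi/e: Leader plays t → Follower plays Hi at [t] → Follower plays e at [t-Hi] → (-1, 1)
vs Hi/d: Leader plays t → Follower plays Hi at [t] → Follower plays d at [t-Hi] → (2, 0)
vs Mid/a: Leader plays t → Follower plays Mid at [t] → (3, 3)
vs Mid/e: Leader plays t → Follower plays Mid at [t] → (3, 3)
vs Mid/d: Leader plays t → Follower plays Mid at [t] → (3, 3)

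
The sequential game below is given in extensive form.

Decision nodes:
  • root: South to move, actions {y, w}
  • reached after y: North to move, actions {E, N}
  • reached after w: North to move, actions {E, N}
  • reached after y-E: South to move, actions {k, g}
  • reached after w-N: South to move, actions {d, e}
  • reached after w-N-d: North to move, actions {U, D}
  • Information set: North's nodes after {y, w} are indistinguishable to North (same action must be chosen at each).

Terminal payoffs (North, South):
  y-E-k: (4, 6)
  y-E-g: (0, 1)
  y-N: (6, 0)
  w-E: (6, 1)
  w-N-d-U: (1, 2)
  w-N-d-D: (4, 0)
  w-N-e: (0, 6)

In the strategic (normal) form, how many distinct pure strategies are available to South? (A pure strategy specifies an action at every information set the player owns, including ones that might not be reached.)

South owns the root with actions {y, w} — two choices.
South owns the node after y-E with actions {k, g} — two choices.
South owns the node after w-N with actions {d, e} — two choices.
A pure strategy fixes one action at each information set independently, so the count is the product 2 × 2 × 2 = 8.

8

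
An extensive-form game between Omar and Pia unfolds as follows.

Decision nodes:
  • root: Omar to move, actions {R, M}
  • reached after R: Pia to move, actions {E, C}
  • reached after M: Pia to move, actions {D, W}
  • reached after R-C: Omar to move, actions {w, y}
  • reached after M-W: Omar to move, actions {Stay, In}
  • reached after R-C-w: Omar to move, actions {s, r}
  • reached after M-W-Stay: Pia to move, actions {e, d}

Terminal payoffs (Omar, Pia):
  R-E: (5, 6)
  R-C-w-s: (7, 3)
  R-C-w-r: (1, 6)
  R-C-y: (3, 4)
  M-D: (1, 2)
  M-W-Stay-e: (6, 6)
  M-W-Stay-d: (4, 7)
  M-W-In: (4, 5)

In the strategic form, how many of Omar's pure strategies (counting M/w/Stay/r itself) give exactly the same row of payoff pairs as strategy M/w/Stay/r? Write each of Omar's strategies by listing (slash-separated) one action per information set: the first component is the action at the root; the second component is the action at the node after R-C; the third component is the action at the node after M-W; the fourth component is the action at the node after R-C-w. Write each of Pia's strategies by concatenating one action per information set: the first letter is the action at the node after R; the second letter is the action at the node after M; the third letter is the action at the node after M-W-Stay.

4

Row for M/w/Stay/r (columns EDe, EDd, EWe, EWd, CDe, CDd, CWe, CWd): (1,2) (1,2) (6,6) (4,7) (1,2) (1,2) (6,6) (4,7).
Under M/w/Stay/r, Omar's choice at the node after R-C and at the node after R-C-w can never be reached regardless of what Pia does, so varying those choices leaves every outcome unchanged.
Holding the reachable choices fixed and varying the unreachable ones freely already gives 2 × 2 = 4 equivalent strategies.
No other strategy reproduces this row, so those 4 are the full class: M/w/Stay/s, M/w/Stay/r, M/y/Stay/s, M/y/Stay/r.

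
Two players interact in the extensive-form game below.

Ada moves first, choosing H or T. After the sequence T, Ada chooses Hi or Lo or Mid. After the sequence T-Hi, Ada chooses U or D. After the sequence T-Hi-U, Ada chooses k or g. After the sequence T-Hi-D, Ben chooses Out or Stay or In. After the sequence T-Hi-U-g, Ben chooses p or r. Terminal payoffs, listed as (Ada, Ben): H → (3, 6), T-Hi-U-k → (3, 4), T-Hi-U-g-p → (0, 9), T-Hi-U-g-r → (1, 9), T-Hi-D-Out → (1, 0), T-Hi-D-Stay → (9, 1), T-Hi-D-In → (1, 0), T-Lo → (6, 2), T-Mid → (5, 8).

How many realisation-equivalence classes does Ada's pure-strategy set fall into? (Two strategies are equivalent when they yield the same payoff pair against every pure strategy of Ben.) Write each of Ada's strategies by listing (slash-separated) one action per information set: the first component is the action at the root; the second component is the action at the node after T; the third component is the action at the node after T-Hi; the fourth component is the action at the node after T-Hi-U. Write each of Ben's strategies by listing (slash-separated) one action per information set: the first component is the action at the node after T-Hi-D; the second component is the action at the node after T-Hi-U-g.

Ada has 24 pure strategies: H/Hi/U/k, H/Hi/U/g, H/Hi/D/k, H/Hi/D/g, H/Lo/U/k, H/Lo/U/g, H/Lo/D/k, H/Lo/D/g, H/Mid/U/k, H/Mid/U/g, H/Mid/D/k, H/Mid/D/g, T/Hi/U/k, T/Hi/U/g, T/Hi/D/k, T/Hi/D/g, T/Lo/U/k, T/Lo/U/g, T/Lo/D/k, T/Lo/D/g, T/Mid/U/k, T/Mid/U/g, T/Mid/D/k, T/Mid/D/g. Columns: Out/p, Out/r, Stay/p, Stay/r, In/p, In/r.
{H/Hi/U/k, H/Hi/U/g, H/Hi/D/k, H/Hi/D/g, H/Lo/U/k, H/Lo/U/g, H/Lo/D/k, H/Lo/D/g, H/Mid/U/k, H/Mid/U/g, H/Mid/D/k, H/Mid/D/g} → row (3,6) (3,6) (3,6) (3,6) (3,6) (3,6)
{T/Hi/U/k} → row (3,4) (3,4) (3,4) (3,4) (3,4) (3,4)
{T/Hi/U/g} → row (0,9) (1,9) (0,9) (1,9) (0,9) (1,9)
{T/Hi/D/k, T/Hi/D/g} → row (1,0) (1,0) (9,1) (9,1) (1,0) (1,0)
{T/Lo/U/k, T/Lo/U/g, T/Lo/D/k, T/Lo/D/g} → row (6,2) (6,2) (6,2) (6,2) (6,2) (6,2)
{T/Mid/U/k, T/Mid/U/g, T/Mid/D/k, T/Mid/D/g} → row (5,8) (5,8) (5,8) (5,8) (5,8) (5,8)
That's 6 distinct rows out of 24 strategies.

6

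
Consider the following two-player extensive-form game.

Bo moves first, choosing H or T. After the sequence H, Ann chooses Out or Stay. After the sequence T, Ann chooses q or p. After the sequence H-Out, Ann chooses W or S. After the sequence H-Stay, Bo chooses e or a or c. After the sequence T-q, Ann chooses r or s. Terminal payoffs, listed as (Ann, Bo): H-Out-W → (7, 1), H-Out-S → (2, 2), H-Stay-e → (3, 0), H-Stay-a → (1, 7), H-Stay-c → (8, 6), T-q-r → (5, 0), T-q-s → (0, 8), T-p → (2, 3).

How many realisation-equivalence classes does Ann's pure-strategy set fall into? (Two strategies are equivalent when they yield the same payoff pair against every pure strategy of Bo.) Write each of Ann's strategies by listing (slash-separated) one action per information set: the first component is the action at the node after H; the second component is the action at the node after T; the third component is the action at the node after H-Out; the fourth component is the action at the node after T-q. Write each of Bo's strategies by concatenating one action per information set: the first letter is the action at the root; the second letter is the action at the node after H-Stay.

Ann has 16 pure strategies: Out/q/W/r, Out/q/W/s, Out/q/S/r, Out/q/S/s, Out/p/W/r, Out/p/W/s, Out/p/S/r, Out/p/S/s, Stay/q/W/r, Stay/q/W/s, Stay/q/S/r, Stay/q/S/s, Stay/p/W/r, Stay/p/W/s, Stay/p/S/r, Stay/p/S/s. Columns: He, Ha, Hc, Te, Ta, Tc.
{Out/q/W/r} → row (7,1) (7,1) (7,1) (5,0) (5,0) (5,0)
{Out/q/W/s} → row (7,1) (7,1) (7,1) (0,8) (0,8) (0,8)
{Out/q/S/r} → row (2,2) (2,2) (2,2) (5,0) (5,0) (5,0)
{Out/q/S/s} → row (2,2) (2,2) (2,2) (0,8) (0,8) (0,8)
{Out/p/W/r, Out/p/W/s} → row (7,1) (7,1) (7,1) (2,3) (2,3) (2,3)
{Out/p/S/r, Out/p/S/s} → row (2,2) (2,2) (2,2) (2,3) (2,3) (2,3)
{Stay/q/W/r, Stay/q/S/r} → row (3,0) (1,7) (8,6) (5,0) (5,0) (5,0)
{Stay/q/W/s, Stay/q/S/s} → row (3,0) (1,7) (8,6) (0,8) (0,8) (0,8)
{Stay/p/W/r, Stay/p/W/s, Stay/p/S/r, Stay/p/S/s} → row (3,0) (1,7) (8,6) (2,3) (2,3) (2,3)
That's 9 distinct rows out of 16 strategies.

9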